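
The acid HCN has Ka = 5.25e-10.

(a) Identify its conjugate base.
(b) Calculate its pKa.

(a) The conjugate base is formed by removing one H⁺ from HCN, giving CN⁻. (b) pKa = -log(Ka) = -log(5.25e-10) = 9.28.

Conjugate base: CN⁻; pK_a = 9.28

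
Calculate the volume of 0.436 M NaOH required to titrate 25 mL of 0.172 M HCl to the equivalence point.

At equivalence: moles acid = moles base. moles HCl = 0.172 × 25/1000 = 0.0043 mol. V_base = moles / 0.436 × 1000 = 9.9 mL.

V_{base} = 9.9 mL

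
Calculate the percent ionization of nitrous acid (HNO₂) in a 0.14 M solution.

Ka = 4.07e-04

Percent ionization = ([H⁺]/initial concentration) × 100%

Using Ka equilibrium: x² + Ka×x - Ka×C = 0. Solving: [H⁺] = 7.3478e-03. Percent = (7.3478e-03/0.14) × 100

Percent ionization = 5.25%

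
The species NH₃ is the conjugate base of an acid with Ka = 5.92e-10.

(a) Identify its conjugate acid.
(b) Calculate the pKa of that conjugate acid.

(a) The conjugate acid is formed by adding one H⁺ to NH₃, giving NH₄⁺. (b) pKa = -log(Ka) = -log(5.92e-10) = 9.23.

Conjugate acid: NH₄⁺; pK_a = 9.23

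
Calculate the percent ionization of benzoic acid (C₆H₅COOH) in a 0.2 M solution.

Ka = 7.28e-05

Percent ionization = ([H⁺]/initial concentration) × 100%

Using Ka equilibrium: x² + Ka×x - Ka×C = 0. Solving: [H⁺] = 3.7795e-03. Percent = (3.7795e-03/0.2) × 100

Percent ionization = 1.89%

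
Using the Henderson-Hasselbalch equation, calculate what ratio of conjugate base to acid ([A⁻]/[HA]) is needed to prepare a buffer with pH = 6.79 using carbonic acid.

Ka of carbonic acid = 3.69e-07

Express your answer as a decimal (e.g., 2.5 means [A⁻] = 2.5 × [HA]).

pKa = -log(3.69e-07) = 6.4330. pH = pKa + log([A⁻]/[HA]), so log([A⁻]/[HA]) = pH − pKa = 6.79 − 6.4330 = 0.3570. [A⁻]/[HA] = 10^(0.3570) = 2.28

[A⁻]/[HA] = 2.28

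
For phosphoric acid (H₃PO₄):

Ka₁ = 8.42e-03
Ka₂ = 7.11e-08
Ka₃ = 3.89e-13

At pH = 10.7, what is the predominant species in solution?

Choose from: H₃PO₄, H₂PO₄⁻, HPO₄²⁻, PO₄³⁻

pKa₁ = 2.07, pKa₂ = 7.15, pKa₃ = 12.41. For a polyprotic acid the predominant species crosses at each pKa: below pKa_n the protonated form dominates, above it the deprotonated form does. At pH = 10.7, the predominant species is HPO₄²⁻.

HPO₄²⁻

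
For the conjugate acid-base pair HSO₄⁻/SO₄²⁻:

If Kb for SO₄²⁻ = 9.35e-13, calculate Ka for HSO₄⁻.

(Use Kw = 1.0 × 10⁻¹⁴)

For a conjugate pair Ka × Kb = Kw, so Ka = Kw/Kb = 1.0 × 10⁻¹⁴ / 9.35e-13 = 1.07e-02.

K_a = 1.07e-02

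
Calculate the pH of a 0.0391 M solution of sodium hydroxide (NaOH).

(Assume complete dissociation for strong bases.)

[OH⁻] = 0.0391 M for strong base. pOH = -log[OH⁻] = 1.41, pH = 14 - pOH

pH = 12.59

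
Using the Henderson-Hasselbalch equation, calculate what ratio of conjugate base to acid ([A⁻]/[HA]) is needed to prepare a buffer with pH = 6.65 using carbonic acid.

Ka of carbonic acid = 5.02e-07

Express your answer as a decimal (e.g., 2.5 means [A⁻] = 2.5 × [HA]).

pKa = -log(5.02e-07) = 6.2993. pH = pKa + log([A⁻]/[HA]), so log([A⁻]/[HA]) = pH − pKa = 6.65 − 6.2993 = 0.3507. [A⁻]/[HA] = 10^(0.3507) = 2.24

[A⁻]/[HA] = 2.24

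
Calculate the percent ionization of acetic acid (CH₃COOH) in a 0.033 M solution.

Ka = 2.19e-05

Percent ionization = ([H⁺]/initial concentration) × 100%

Using Ka equilibrium: x² + Ka×x - Ka×C = 0. Solving: [H⁺] = 8.3924e-04. Percent = (8.3924e-04/0.033) × 100

Percent ionization = 2.54%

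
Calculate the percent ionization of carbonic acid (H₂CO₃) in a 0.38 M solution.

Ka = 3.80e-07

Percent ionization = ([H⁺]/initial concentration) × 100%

Using Ka equilibrium: x² + Ka×x - Ka×C = 0. Solving: [H⁺] = 3.7981e-04. Percent = (3.7981e-04/0.38) × 100

Percent ionization = 0.1%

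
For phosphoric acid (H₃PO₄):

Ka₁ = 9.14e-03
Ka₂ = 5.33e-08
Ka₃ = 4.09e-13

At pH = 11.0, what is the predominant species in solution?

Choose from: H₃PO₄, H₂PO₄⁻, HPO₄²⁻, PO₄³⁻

pKa₁ = 2.04, pKa₂ = 7.27, pKa₃ = 12.39. For a polyprotic acid the predominant species crosses at each pKa: below pKa_n the protonated form dominates, above it the deprotonated form does. At pH = 11.0, the predominant species is HPO₄²⁻.

HPO₄²⁻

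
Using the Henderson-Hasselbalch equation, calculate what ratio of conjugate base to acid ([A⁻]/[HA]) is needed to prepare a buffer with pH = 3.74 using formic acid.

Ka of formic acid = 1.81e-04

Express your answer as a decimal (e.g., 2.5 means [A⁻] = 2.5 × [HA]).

pKa = -log(1.81e-04) = 3.7423. pH = pKa + log([A⁻]/[HA]), so log([A⁻]/[HA]) = pH − pKa = 3.74 − 3.7423 = -0.0023. [A⁻]/[HA] = 10^(-0.0023) = 0.995

[A⁻]/[HA] = 0.995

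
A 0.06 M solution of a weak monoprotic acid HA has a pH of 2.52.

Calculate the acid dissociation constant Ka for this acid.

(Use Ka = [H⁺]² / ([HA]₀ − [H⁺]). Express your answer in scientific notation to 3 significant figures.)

[H⁺] = 10^(−pH) = 10^(−2.52) = 3.020e-03 M. For HA ⇌ H⁺ + A⁻, Ka = [H⁺][A⁻]/[HA] = [H⁺]² / ([HA]₀ − [H⁺]) = (3.020e-03)² / (0.06 − 3.020e-03) = 1.60e-04.

K_a = 1.60e-04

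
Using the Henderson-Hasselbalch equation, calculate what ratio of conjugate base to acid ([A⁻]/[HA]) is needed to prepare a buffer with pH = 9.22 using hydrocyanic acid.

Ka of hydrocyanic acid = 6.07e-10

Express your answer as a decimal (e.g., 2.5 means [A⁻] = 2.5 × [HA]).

pKa = -log(6.07e-10) = 9.2168. pH = pKa + log([A⁻]/[HA]), so log([A⁻]/[HA]) = pH − pKa = 9.22 − 9.2168 = 0.0032. [A⁻]/[HA] = 10^(0.0032) = 1.01

[A⁻]/[HA] = 1.01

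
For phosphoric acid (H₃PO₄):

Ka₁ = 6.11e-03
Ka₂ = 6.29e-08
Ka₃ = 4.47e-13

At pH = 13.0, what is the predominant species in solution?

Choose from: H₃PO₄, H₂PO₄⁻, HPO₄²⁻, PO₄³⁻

pKa₁ = 2.21, pKa₂ = 7.20, pKa₃ = 12.35. For a polyprotic acid the predominant species crosses at each pKa: below pKa_n the protonated form dominates, above it the deprotonated form does. At pH = 13.0, the predominant species is PO₄³⁻.

PO₄³⁻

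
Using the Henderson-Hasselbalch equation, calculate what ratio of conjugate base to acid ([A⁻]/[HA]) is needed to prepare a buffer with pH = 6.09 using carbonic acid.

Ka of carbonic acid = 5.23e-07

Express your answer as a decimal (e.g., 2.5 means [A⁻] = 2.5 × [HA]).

pKa = -log(5.23e-07) = 6.2815. pH = pKa + log([A⁻]/[HA]), so log([A⁻]/[HA]) = pH − pKa = 6.09 − 6.2815 = -0.1915. [A⁻]/[HA] = 10^(-0.1915) = 0.643

[A⁻]/[HA] = 0.643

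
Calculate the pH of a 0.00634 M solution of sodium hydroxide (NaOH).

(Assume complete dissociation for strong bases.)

[OH⁻] = 0.00634 M for strong base. pOH = -log[OH⁻] = 2.20, pH = 14 - pOH

pH = 11.80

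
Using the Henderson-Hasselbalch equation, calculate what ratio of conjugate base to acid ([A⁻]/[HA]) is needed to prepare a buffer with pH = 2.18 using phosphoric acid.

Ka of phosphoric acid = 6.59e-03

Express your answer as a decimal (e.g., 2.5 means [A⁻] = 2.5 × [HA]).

pKa = -log(6.59e-03) = 2.1811. pH = pKa + log([A⁻]/[HA]), so log([A⁻]/[HA]) = pH − pKa = 2.18 − 2.1811 = -0.0011. [A⁻]/[HA] = 10^(-0.0011) = 0.997

[A⁻]/[HA] = 0.997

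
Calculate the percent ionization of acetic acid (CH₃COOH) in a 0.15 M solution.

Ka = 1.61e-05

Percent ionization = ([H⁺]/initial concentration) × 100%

Using Ka equilibrium: x² + Ka×x - Ka×C = 0. Solving: [H⁺] = 1.5460e-03. Percent = (1.5460e-03/0.15) × 100

Percent ionization = 1.03%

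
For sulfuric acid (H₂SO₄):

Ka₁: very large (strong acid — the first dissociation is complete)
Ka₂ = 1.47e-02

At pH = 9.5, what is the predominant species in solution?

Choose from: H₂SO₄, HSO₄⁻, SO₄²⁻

The first dissociation is complete, so H₂SO₄ itself is never the predominant species in water; pKa₂ = -log(1.47e-02) = 1.83. For a polyprotic acid the predominant species crosses at each pKa: below pKa_n the protonated form dominates, above it the deprotonated form does. At pH = 9.5, the predominant species is SO₄²⁻.

SO₄²⁻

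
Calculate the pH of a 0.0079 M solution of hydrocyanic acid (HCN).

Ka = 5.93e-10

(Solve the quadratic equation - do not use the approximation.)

x² + Ka×x - Ka×C = 0. Using quadratic formula: [H⁺] = 2.1641e-06

pH = 5.66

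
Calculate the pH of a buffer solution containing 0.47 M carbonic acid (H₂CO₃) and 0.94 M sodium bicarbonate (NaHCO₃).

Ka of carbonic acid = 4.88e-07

pKa = -log(4.88e-07) = 6.31. pH = pKa + log([A⁻]/[HA]) = 6.31 + log(0.94/0.47)

pH = 6.61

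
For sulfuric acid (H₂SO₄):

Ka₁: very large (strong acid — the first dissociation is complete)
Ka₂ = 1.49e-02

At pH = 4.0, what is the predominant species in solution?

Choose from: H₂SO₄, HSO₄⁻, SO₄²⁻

The first dissociation is complete, so H₂SO₄ itself is never the predominant species in water; pKa₂ = -log(1.49e-02) = 1.83. For a polyprotic acid the predominant species crosses at each pKa: below pKa_n the protonated form dominates, above it the deprotonated form does. At pH = 4.0, the predominant species is SO₄²⁻.

SO₄²⁻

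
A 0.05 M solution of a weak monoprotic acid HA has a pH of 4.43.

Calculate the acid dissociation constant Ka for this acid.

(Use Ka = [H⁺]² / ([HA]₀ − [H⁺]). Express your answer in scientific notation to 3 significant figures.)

[H⁺] = 10^(−pH) = 10^(−4.43) = 3.715e-05 M. For HA ⇌ H⁺ + A⁻, Ka = [H⁺][A⁻]/[HA] = [H⁺]² / ([HA]₀ − [H⁺]) = (3.715e-05)² / (0.05 − 3.715e-05) = 2.76e-08.

K_a = 2.76e-08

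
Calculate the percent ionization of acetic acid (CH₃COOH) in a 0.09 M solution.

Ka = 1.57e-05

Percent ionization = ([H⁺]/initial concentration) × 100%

Using Ka equilibrium: x² + Ka×x - Ka×C = 0. Solving: [H⁺] = 1.1809e-03. Percent = (1.1809e-03/0.09) × 100

Percent ionization = 1.31%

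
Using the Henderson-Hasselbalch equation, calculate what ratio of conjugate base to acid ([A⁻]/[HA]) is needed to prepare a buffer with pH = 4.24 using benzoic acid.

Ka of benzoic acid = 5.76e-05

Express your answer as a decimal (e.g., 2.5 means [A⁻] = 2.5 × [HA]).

pKa = -log(5.76e-05) = 4.2396. pH = pKa + log([A⁻]/[HA]), so log([A⁻]/[HA]) = pH − pKa = 4.24 − 4.2396 = 0.0004. [A⁻]/[HA] = 10^(0.0004) = 1.00

[A⁻]/[HA] = 1.00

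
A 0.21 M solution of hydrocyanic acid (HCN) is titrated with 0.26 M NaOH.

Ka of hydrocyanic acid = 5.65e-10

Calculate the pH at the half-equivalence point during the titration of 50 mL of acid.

At half-equivalence [HA] = [A⁻], so Henderson-Hasselbalch gives pH = pKa = -log(5.65e-10) = 9.25.

pH = pKa = 9.25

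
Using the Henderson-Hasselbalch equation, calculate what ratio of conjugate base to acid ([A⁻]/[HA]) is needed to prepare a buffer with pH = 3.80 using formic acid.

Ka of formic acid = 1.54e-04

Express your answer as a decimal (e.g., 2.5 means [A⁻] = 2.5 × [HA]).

pKa = -log(1.54e-04) = 3.8125. pH = pKa + log([A⁻]/[HA]), so log([A⁻]/[HA]) = pH − pKa = 3.80 − 3.8125 = -0.0125. [A⁻]/[HA] = 10^(-0.0125) = 0.972

[A⁻]/[HA] = 0.972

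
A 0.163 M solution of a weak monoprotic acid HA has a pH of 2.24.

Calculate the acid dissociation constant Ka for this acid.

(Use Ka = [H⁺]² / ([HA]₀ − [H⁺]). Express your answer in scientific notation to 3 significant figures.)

[H⁺] = 10^(−pH) = 10^(−2.24) = 5.754e-03 M. For HA ⇌ H⁺ + A⁻, Ka = [H⁺][A⁻]/[HA] = [H⁺]² / ([HA]₀ − [H⁺]) = (5.754e-03)² / (0.163 − 5.754e-03) = 2.11e-04.

K_a = 2.11e-04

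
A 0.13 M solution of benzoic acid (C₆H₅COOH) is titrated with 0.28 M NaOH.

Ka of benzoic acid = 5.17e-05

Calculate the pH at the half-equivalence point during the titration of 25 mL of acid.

At half-equivalence [HA] = [A⁻], so Henderson-Hasselbalch gives pH = pKa = -log(5.17e-05) = 4.29.

pH = pKa = 4.29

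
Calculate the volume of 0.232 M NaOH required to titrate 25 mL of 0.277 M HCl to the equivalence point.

At equivalence: moles acid = moles base. moles HCl = 0.277 × 25/1000 = 0.006925 mol. V_base = moles / 0.232 × 1000 = 29.8 mL.

V_{base} = 29.8 mL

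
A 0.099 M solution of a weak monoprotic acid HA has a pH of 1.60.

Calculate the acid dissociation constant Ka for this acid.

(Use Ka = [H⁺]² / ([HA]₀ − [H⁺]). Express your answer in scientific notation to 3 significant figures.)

[H⁺] = 10^(−pH) = 10^(−1.60) = 2.512e-02 M. For HA ⇌ H⁺ + A⁻, Ka = [H⁺][A⁻]/[HA] = [H⁺]² / ([HA]₀ − [H⁺]) = (2.512e-02)² / (0.099 − 2.512e-02) = 8.54e-03.

K_a = 8.54e-03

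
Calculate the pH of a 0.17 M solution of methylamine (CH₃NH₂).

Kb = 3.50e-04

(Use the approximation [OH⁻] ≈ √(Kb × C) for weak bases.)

[OH⁻] = √(Kb × C) = √(3.50e-04 × 0.17) = 7.7136e-03. pOH = 2.11, pH = 14 - pOH

pH = 11.89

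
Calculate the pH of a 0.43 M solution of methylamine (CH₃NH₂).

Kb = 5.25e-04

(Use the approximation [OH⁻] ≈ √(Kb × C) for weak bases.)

[OH⁻] = √(Kb × C) = √(5.25e-04 × 0.43) = 1.5025e-02. pOH = 1.82, pH = 14 - pOH

pH = 12.18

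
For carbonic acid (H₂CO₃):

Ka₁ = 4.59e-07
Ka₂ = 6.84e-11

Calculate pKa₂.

pKa₂ = -log(Ka₂) = -log(6.84e-11) = 10.16.

pK_{a2} = 10.16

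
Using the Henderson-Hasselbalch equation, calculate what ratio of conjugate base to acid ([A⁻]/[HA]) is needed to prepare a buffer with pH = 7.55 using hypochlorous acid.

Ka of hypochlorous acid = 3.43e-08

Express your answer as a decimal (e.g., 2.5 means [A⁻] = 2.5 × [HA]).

pKa = -log(3.43e-08) = 7.4647. pH = pKa + log([A⁻]/[HA]), so log([A⁻]/[HA]) = pH − pKa = 7.55 − 7.4647 = 0.0853. [A⁻]/[HA] = 10^(0.0853) = 1.22

[A⁻]/[HA] = 1.22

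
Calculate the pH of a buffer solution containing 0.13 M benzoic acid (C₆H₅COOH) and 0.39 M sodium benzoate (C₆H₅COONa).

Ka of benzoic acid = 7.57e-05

pKa = -log(7.57e-05) = 4.12. pH = pKa + log([A⁻]/[HA]) = 4.12 + log(0.39/0.13)

pH = 4.60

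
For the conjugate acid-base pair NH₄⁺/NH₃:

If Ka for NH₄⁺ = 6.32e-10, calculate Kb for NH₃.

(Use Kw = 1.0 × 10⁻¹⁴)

For a conjugate pair Ka × Kb = Kw, so Kb = Kw/Ka = 1.0 × 10⁻¹⁴ / 6.32e-10 = 1.58e-05.

K_b = 1.58e-05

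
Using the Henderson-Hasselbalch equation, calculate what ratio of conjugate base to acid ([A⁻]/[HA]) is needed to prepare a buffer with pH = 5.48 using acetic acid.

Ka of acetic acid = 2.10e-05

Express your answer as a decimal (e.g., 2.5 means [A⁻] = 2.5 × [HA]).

pKa = -log(2.10e-05) = 4.6778. pH = pKa + log([A⁻]/[HA]), so log([A⁻]/[HA]) = pH − pKa = 5.48 − 4.6778 = 0.8022. [A⁻]/[HA] = 10^(0.8022) = 6.34

[A⁻]/[HA] = 6.34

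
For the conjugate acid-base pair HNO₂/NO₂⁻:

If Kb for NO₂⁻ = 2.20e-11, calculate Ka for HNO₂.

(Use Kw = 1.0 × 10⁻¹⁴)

For a conjugate pair Ka × Kb = Kw, so Ka = Kw/Kb = 1.0 × 10⁻¹⁴ / 2.20e-11 = 4.55e-04.

K_a = 4.55e-04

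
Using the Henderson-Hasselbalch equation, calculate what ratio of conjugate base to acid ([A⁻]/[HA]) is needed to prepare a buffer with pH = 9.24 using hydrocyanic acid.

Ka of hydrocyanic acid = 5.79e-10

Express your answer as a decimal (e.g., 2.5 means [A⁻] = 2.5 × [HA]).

pKa = -log(5.79e-10) = 9.2373. pH = pKa + log([A⁻]/[HA]), so log([A⁻]/[HA]) = pH − pKa = 9.24 − 9.2373 = 0.0027. [A⁻]/[HA] = 10^(0.0027) = 1.01

[A⁻]/[HA] = 1.01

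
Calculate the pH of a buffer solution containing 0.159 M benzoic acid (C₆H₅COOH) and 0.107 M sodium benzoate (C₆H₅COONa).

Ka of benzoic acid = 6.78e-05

pKa = -log(6.78e-05) = 4.17. pH = pKa + log([A⁻]/[HA]) = 4.17 + log(0.107/0.159)

pH = 4.00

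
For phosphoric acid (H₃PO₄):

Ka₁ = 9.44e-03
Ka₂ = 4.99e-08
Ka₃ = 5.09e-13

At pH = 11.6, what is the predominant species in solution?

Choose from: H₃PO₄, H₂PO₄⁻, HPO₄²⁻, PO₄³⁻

pKa₁ = 2.03, pKa₂ = 7.30, pKa₃ = 12.29. For a polyprotic acid the predominant species crosses at each pKa: below pKa_n the protonated form dominates, above it the deprotonated form does. At pH = 11.6, the predominant species is HPO₄²⁻.

HPO₄²⁻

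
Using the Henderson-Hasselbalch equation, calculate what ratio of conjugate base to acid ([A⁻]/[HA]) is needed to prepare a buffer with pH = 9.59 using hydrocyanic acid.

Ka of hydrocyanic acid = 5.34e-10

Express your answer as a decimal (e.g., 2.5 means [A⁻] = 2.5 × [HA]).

pKa = -log(5.34e-10) = 9.2725. pH = pKa + log([A⁻]/[HA]), so log([A⁻]/[HA]) = pH − pKa = 9.59 − 9.2725 = 0.3175. [A⁻]/[HA] = 10^(0.3175) = 2.08

[A⁻]/[HA] = 2.08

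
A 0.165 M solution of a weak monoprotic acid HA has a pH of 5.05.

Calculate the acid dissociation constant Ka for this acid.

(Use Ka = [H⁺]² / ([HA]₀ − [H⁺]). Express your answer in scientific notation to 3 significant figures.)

[H⁺] = 10^(−pH) = 10^(−5.05) = 8.913e-06 M. For HA ⇌ H⁺ + A⁻, Ka = [H⁺][A⁻]/[HA] = [H⁺]² / ([HA]₀ − [H⁺]) = (8.913e-06)² / (0.165 − 8.913e-06) = 4.81e-10.

K_a = 4.81e-10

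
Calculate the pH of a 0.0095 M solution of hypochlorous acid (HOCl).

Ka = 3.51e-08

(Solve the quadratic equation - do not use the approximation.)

x² + Ka×x - Ka×C = 0. Using quadratic formula: [H⁺] = 1.8243e-05

pH = 4.74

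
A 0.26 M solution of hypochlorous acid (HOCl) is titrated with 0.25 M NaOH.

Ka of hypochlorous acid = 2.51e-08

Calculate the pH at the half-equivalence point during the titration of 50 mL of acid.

At half-equivalence [HA] = [A⁻], so Henderson-Hasselbalch gives pH = pKa = -log(2.51e-08) = 7.60.

pH = pKa = 7.60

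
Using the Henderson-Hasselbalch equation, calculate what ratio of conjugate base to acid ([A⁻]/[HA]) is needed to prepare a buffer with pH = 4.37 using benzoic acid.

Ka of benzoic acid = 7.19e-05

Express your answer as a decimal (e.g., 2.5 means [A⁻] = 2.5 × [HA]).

pKa = -log(7.19e-05) = 4.1433. pH = pKa + log([A⁻]/[HA]), so log([A⁻]/[HA]) = pH − pKa = 4.37 − 4.1433 = 0.2267. [A⁻]/[HA] = 10^(0.2267) = 1.69

[A⁻]/[HA] = 1.69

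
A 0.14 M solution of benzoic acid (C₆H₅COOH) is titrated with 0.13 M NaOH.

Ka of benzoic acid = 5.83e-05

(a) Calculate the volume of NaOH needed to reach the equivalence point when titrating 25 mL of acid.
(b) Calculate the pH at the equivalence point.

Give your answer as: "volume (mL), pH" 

moles acid = 0.14 × 25/1000 = 0.0035 mol; V_base = moles/0.13 × 1000 = 26.9 mL. At equivalence only the conjugate base is present: [A⁻] = 0.0035/0.052 = 6.7407e-02 M. Kb = Kw/Ka = 1.72e-10; [OH⁻] = √(Kb × [A⁻]) = 3.4003e-06; pOH = 5.47; pH = 14 - pOH = 8.53.

V = 26.9 mL, pH = 8.53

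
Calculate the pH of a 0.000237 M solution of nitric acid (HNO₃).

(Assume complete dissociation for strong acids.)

[H⁺] = 0.000237 M for strong acid. pH = -log[H⁺] = -log(0.000237)

pH = 3.63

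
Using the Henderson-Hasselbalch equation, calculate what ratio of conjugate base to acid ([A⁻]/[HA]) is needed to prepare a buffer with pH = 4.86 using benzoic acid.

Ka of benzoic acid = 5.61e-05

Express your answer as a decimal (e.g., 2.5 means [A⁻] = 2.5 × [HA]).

pKa = -log(5.61e-05) = 4.2510. pH = pKa + log([A⁻]/[HA]), so log([A⁻]/[HA]) = pH − pKa = 4.86 − 4.2510 = 0.6090. [A⁻]/[HA] = 10^(0.6090) = 4.06

[A⁻]/[HA] = 4.06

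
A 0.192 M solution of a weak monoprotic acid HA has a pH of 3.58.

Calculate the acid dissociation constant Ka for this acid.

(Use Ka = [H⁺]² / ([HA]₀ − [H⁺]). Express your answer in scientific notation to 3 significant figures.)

[H⁺] = 10^(−pH) = 10^(−3.58) = 2.630e-04 M. For HA ⇌ H⁺ + A⁻, Ka = [H⁺][A⁻]/[HA] = [H⁺]² / ([HA]₀ − [H⁺]) = (2.630e-04)² / (0.192 − 2.630e-04) = 3.61e-07.

K_a = 3.61e-07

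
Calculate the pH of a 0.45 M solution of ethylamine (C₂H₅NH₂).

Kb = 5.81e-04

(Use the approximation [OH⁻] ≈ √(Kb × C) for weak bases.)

[OH⁻] = √(Kb × C) = √(5.81e-04 × 0.45) = 1.6169e-02. pOH = 1.79, pH = 14 - pOH

pH = 12.21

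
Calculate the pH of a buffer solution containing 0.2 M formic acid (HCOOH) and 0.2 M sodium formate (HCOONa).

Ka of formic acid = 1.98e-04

pKa = -log(1.98e-04) = 3.70. pH = pKa + log([A⁻]/[HA]) = 3.70 + log(0.2/0.2)

pH = 3.70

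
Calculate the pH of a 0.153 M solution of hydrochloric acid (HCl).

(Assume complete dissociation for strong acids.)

[H⁺] = 0.153 M for strong acid. pH = -log[H⁺] = -log(0.153)

pH = 0.82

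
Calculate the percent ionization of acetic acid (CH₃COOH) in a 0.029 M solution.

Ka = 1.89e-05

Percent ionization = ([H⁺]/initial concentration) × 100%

Using Ka equilibrium: x² + Ka×x - Ka×C = 0. Solving: [H⁺] = 7.3095e-04. Percent = (7.3095e-04/0.029) × 100

Percent ionization = 2.52%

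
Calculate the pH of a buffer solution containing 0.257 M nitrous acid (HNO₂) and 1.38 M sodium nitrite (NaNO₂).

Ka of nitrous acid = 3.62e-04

pKa = -log(3.62e-04) = 3.44. pH = pKa + log([A⁻]/[HA]) = 3.44 + log(1.38/0.257)

pH = 4.17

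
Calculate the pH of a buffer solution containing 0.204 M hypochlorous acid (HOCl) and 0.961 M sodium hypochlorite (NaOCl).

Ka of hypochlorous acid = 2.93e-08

pKa = -log(2.93e-08) = 7.53. pH = pKa + log([A⁻]/[HA]) = 7.53 + log(0.961/0.204)

pH = 8.21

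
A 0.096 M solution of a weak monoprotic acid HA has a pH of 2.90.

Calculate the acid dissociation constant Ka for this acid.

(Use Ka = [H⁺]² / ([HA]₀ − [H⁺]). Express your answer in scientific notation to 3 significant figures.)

[H⁺] = 10^(−pH) = 10^(−2.90) = 1.259e-03 M. For HA ⇌ H⁺ + A⁻, Ka = [H⁺][A⁻]/[HA] = [H⁺]² / ([HA]₀ − [H⁺]) = (1.259e-03)² / (0.096 − 1.259e-03) = 1.67e-05.

K_a = 1.67e-05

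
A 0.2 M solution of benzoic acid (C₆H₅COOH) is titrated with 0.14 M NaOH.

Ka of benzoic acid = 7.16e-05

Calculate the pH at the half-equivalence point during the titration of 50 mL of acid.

At half-equivalence [HA] = [A⁻], so Henderson-Hasselbalch gives pH = pKa = -log(7.16e-05) = 4.15.

pH = pKa = 4.15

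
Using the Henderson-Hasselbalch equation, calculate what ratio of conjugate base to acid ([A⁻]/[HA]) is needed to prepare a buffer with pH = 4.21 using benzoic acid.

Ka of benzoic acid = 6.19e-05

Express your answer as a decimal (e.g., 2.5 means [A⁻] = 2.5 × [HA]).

pKa = -log(6.19e-05) = 4.2083. pH = pKa + log([A⁻]/[HA]), so log([A⁻]/[HA]) = pH − pKa = 4.21 − 4.2083 = 0.0017. [A⁻]/[HA] = 10^(0.0017) = 1.00

[A⁻]/[HA] = 1.00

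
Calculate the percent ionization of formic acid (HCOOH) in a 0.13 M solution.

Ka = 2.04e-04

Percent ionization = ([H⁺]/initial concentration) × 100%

Using Ka equilibrium: x² + Ka×x - Ka×C = 0. Solving: [H⁺] = 5.0488e-03. Percent = (5.0488e-03/0.13) × 100

Percent ionization = 3.88%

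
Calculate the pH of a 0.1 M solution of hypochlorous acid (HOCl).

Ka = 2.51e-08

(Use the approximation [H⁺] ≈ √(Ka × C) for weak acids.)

[H⁺] = √(Ka × C) = √(2.51e-08 × 0.1) = 5.0100e-05. pH = -log(5.0100e-05)

pH = 4.30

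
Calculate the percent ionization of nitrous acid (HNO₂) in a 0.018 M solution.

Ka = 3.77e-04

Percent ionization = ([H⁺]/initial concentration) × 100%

Using Ka equilibrium: x² + Ka×x - Ka×C = 0. Solving: [H⁺] = 2.4233e-03. Percent = (2.4233e-03/0.018) × 100

Percent ionization = 13.5%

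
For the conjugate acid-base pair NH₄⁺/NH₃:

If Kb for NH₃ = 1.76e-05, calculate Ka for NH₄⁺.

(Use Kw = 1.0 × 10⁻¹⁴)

For a conjugate pair Ka × Kb = Kw, so Ka = Kw/Kb = 1.0 × 10⁻¹⁴ / 1.76e-05 = 5.68e-10.

K_a = 5.68e-10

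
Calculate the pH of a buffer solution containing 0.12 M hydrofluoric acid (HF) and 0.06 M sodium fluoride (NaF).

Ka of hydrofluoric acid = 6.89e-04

pKa = -log(6.89e-04) = 3.16. pH = pKa + log([A⁻]/[HA]) = 3.16 + log(0.06/0.12)

pH = 2.86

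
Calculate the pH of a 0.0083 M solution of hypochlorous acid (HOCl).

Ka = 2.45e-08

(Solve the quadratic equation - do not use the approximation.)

x² + Ka×x - Ka×C = 0. Using quadratic formula: [H⁺] = 1.4248e-05

pH = 4.85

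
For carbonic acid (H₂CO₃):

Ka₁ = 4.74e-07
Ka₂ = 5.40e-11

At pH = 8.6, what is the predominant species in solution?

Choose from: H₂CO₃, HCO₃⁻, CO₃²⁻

pKa₁ = 6.32, pKa₂ = 10.27. For a polyprotic acid the predominant species crosses at each pKa: below pKa_n the protonated form dominates, above it the deprotonated form does. At pH = 8.6, the predominant species is HCO₃⁻.

HCO₃⁻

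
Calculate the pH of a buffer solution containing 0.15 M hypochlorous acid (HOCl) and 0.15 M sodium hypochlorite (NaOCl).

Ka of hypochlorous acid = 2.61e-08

pKa = -log(2.61e-08) = 7.58. pH = pKa + log([A⁻]/[HA]) = 7.58 + log(0.15/0.15)

pH = 7.58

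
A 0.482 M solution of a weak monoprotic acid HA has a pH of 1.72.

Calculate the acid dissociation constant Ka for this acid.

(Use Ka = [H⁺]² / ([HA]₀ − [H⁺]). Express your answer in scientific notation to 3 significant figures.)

[H⁺] = 10^(−pH) = 10^(−1.72) = 1.905e-02 M. For HA ⇌ H⁺ + A⁻, Ka = [H⁺][A⁻]/[HA] = [H⁺]² / ([HA]₀ − [H⁺]) = (1.905e-02)² / (0.482 − 1.905e-02) = 7.84e-04.

K_a = 7.84e-04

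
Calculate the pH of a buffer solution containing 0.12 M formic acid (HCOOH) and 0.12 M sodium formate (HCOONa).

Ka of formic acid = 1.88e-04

pKa = -log(1.88e-04) = 3.73. pH = pKa + log([A⁻]/[HA]) = 3.73 + log(0.12/0.12)

pH = 3.73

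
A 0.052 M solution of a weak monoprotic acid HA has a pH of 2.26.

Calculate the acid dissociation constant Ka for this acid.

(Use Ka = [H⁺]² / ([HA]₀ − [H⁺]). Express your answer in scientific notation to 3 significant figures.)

[H⁺] = 10^(−pH) = 10^(−2.26) = 5.495e-03 M. For HA ⇌ H⁺ + A⁻, Ka = [H⁺][A⁻]/[HA] = [H⁺]² / ([HA]₀ − [H⁺]) = (5.495e-03)² / (0.052 − 5.495e-03) = 6.49e-04.

K_a = 6.49e-04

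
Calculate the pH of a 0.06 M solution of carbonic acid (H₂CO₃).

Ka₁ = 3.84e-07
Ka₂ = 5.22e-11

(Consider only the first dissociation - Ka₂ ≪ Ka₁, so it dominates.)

First dissociation dominates. From Ka₁ = [H⁺][HA⁻]/[H₂A], x² + Ka₁·x − Ka₁·C = 0 with C = 0.06 M and Ka₁ = 3.84e-07. Solving: [H⁺] = (−Ka₁ + √(Ka₁² + 4·Ka₁·C)) / 2 = 1.5160e-04 M. pH = -log(1.5160e-04) = 3.82.

pH = 3.82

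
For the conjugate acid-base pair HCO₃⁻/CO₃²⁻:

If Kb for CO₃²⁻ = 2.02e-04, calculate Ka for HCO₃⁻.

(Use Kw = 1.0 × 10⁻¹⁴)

For a conjugate pair Ka × Kb = Kw, so Ka = Kw/Kb = 1.0 × 10⁻¹⁴ / 2.02e-04 = 4.95e-11.

K_a = 4.95e-11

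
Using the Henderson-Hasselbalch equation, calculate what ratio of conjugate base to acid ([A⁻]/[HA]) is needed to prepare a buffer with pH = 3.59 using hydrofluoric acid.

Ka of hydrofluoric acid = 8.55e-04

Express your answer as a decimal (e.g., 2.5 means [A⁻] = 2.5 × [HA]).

pKa = -log(8.55e-04) = 3.0680. pH = pKa + log([A⁻]/[HA]), so log([A⁻]/[HA]) = pH − pKa = 3.59 − 3.0680 = 0.5220. [A⁻]/[HA] = 10^(0.5220) = 3.33

[A⁻]/[HA] = 3.33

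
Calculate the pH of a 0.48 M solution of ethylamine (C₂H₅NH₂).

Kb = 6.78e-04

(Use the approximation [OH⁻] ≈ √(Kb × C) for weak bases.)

[OH⁻] = √(Kb × C) = √(6.78e-04 × 0.48) = 1.8040e-02. pOH = 1.74, pH = 14 - pOH

pH = 12.26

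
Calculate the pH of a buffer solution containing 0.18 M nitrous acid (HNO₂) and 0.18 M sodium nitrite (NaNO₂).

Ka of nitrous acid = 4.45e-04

pKa = -log(4.45e-04) = 3.35. pH = pKa + log([A⁻]/[HA]) = 3.35 + log(0.18/0.18)

pH = 3.35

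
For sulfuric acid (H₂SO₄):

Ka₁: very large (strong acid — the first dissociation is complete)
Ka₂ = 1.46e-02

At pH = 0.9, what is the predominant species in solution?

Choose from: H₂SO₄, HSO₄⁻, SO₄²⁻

The first dissociation is complete, so H₂SO₄ itself is never the predominant species in water; pKa₂ = -log(1.46e-02) = 1.84. For a polyprotic acid the predominant species crosses at each pKa: below pKa_n the protonated form dominates, above it the deprotonated form does. At pH = 0.9, the predominant species is HSO₄⁻.

HSO₄⁻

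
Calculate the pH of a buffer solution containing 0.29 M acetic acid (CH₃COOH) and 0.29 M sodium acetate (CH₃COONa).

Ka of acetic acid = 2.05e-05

pKa = -log(2.05e-05) = 4.69. pH = pKa + log([A⁻]/[HA]) = 4.69 + log(0.29/0.29)

pH = 4.69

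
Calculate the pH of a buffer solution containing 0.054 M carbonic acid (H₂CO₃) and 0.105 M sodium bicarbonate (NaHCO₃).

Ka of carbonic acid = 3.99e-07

pKa = -log(3.99e-07) = 6.40. pH = pKa + log([A⁻]/[HA]) = 6.40 + log(0.105/0.054)

pH = 6.69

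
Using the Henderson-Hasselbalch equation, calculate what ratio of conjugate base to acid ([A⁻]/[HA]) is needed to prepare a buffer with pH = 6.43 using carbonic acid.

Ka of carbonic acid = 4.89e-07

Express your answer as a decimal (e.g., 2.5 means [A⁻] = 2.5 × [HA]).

pKa = -log(4.89e-07) = 6.3107. pH = pKa + log([A⁻]/[HA]), so log([A⁻]/[HA]) = pH − pKa = 6.43 − 6.3107 = 0.1193. [A⁻]/[HA] = 10^(0.1193) = 1.32

[A⁻]/[HA] = 1.32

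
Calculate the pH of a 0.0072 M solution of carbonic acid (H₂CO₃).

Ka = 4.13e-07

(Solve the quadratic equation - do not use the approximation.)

x² + Ka×x - Ka×C = 0. Using quadratic formula: [H⁺] = 5.4325e-05

pH = 4.27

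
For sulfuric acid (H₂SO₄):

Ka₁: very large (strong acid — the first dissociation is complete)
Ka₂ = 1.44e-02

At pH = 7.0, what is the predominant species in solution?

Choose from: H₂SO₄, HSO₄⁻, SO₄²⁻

The first dissociation is complete, so H₂SO₄ itself is never the predominant species in water; pKa₂ = -log(1.44e-02) = 1.84. For a polyprotic acid the predominant species crosses at each pKa: below pKa_n the protonated form dominates, above it the deprotonated form does. At pH = 7.0, the predominant species is SO₄²⁻.

SO₄²⁻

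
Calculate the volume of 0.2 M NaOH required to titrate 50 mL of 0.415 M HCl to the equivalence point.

At equivalence: moles acid = moles base. moles HCl = 0.415 × 50/1000 = 0.02075 mol. V_base = moles / 0.2 × 1000 = 103.8 mL.

V_{base} = 103.8 mL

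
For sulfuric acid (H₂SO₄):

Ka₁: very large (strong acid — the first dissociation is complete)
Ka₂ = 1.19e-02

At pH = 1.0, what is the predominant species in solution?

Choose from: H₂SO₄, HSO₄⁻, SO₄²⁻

The first dissociation is complete, so H₂SO₄ itself is never the predominant species in water; pKa₂ = -log(1.19e-02) = 1.92. For a polyprotic acid the predominant species crosses at each pKa: below pKa_n the protonated form dominates, above it the deprotonated form does. At pH = 1.0, the predominant species is HSO₄⁻.

HSO₄⁻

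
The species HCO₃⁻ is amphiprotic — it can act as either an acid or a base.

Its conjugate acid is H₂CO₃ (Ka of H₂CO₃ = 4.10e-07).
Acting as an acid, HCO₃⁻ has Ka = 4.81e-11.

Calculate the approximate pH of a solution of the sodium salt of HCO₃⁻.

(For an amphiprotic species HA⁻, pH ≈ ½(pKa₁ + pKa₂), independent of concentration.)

pKa₁ = -log(4.10e-07) = 6.39; pKa₂ = -log(4.81e-11) = 10.32. For an amphiprotic species, pH ≈ ½(pKa₁ + pKa₂) = ½(6.39 + 10.32) = 8.35.

pH = 8.35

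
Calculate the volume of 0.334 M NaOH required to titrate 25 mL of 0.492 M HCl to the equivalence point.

At equivalence: moles acid = moles base. moles HCl = 0.492 × 25/1000 = 0.0123 mol. V_base = moles / 0.334 × 1000 = 36.8 mL.

V_{base} = 36.8 mL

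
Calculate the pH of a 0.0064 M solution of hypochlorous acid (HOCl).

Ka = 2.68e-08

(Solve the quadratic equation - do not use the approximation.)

x² + Ka×x - Ka×C = 0. Using quadratic formula: [H⁺] = 1.3083e-05

pH = 4.88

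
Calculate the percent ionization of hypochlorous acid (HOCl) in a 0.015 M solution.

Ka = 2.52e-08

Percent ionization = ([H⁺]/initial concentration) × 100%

Using Ka equilibrium: x² + Ka×x - Ka×C = 0. Solving: [H⁺] = 1.9430e-05. Percent = (1.9430e-05/0.015) × 100

Percent ionization = 0.13%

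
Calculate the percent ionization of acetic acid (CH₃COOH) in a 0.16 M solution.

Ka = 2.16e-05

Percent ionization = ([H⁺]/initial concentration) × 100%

Using Ka equilibrium: x² + Ka×x - Ka×C = 0. Solving: [H⁺] = 1.8483e-03. Percent = (1.8483e-03/0.16) × 100

Percent ionization = 1.16%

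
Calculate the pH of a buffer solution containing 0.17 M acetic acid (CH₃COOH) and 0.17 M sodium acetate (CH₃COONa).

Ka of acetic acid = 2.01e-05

pKa = -log(2.01e-05) = 4.70. pH = pKa + log([A⁻]/[HA]) = 4.70 + log(0.17/0.17)

pH = 4.70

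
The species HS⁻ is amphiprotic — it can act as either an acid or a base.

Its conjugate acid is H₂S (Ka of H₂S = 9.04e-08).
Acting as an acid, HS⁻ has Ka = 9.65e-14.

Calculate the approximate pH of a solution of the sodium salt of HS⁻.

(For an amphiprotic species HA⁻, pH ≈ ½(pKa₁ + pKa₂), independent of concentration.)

pKa₁ = -log(9.04e-08) = 7.04; pKa₂ = -log(9.65e-14) = 13.02. For an amphiprotic species, pH ≈ ½(pKa₁ + pKa₂) = ½(7.04 + 13.02) = 10.03.

pH = 10.03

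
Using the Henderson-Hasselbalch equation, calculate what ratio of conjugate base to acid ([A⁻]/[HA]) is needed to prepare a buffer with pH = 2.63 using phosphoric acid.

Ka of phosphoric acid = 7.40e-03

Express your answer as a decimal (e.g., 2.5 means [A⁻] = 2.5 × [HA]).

pKa = -log(7.40e-03) = 2.1308. pH = pKa + log([A⁻]/[HA]), so log([A⁻]/[HA]) = pH − pKa = 2.63 − 2.1308 = 0.4992. [A⁻]/[HA] = 10^(0.4992) = 3.16

[A⁻]/[HA] = 3.16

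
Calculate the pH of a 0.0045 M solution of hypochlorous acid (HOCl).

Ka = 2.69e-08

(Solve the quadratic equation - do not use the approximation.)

x² + Ka×x - Ka×C = 0. Using quadratic formula: [H⁺] = 1.0989e-05

pH = 4.96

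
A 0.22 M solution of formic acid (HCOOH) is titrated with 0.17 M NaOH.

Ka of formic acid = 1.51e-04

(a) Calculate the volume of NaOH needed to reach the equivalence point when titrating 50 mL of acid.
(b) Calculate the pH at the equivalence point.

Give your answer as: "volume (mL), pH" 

moles acid = 0.22 × 50/1000 = 0.011 mol; V_base = moles/0.17 × 1000 = 64.7 mL. At equivalence only the conjugate base is present: [A⁻] = 0.011/0.115 = 9.5897e-02 M. Kb = Kw/Ka = 6.62e-11; [OH⁻] = √(Kb × [A⁻]) = 2.5201e-06; pOH = 5.60; pH = 14 - pOH = 8.40.

V = 64.7 mL, pH = 8.40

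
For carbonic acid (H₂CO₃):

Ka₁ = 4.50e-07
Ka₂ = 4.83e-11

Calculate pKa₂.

pKa₂ = -log(Ka₂) = -log(4.83e-11) = 10.32.

pK_{a2} = 10.32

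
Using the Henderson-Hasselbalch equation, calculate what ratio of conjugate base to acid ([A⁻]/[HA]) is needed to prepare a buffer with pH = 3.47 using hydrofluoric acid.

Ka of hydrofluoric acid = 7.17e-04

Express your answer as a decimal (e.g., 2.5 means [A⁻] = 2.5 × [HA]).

pKa = -log(7.17e-04) = 3.1445. pH = pKa + log([A⁻]/[HA]), so log([A⁻]/[HA]) = pH − pKa = 3.47 − 3.1445 = 0.3255. [A⁻]/[HA] = 10^(0.3255) = 2.12

[A⁻]/[HA] = 2.12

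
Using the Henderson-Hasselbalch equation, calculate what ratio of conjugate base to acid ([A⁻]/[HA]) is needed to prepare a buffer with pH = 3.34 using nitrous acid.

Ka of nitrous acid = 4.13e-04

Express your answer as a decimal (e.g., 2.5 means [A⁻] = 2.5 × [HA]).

pKa = -log(4.13e-04) = 3.3840. pH = pKa + log([A⁻]/[HA]), so log([A⁻]/[HA]) = pH − pKa = 3.34 − 3.3840 = -0.0440. [A⁻]/[HA] = 10^(-0.0440) = 0.904

[A⁻]/[HA] = 0.904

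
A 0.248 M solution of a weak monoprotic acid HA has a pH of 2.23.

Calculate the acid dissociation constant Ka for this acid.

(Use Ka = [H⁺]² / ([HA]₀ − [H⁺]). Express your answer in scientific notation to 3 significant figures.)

[H⁺] = 10^(−pH) = 10^(−2.23) = 5.888e-03 M. For HA ⇌ H⁺ + A⁻, Ka = [H⁺][A⁻]/[HA] = [H⁺]² / ([HA]₀ − [H⁺]) = (5.888e-03)² / (0.248 − 5.888e-03) = 1.43e-04.

K_a = 1.43e-04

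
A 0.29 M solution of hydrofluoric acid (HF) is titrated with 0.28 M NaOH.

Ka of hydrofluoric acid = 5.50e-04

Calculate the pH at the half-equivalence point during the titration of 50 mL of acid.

At half-equivalence [HA] = [A⁻], so Henderson-Hasselbalch gives pH = pKa = -log(5.50e-04) = 3.26.

pH = pKa = 3.26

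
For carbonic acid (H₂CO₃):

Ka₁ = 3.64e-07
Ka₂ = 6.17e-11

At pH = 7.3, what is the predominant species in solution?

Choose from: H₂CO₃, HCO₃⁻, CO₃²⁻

pKa₁ = 6.44, pKa₂ = 10.21. For a polyprotic acid the predominant species crosses at each pKa: below pKa_n the protonated form dominates, above it the deprotonated form does. At pH = 7.3, the predominant species is HCO₃⁻.

HCO₃⁻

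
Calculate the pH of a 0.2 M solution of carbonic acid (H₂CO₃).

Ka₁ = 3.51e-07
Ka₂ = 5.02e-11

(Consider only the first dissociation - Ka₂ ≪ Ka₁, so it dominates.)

First dissociation dominates. From Ka₁ = [H⁺][HA⁻]/[H₂A], x² + Ka₁·x − Ka₁·C = 0 with C = 0.2 M and Ka₁ = 3.51e-07. Solving: [H⁺] = (−Ka₁ + √(Ka₁² + 4·Ka₁·C)) / 2 = 2.6478e-04 M. pH = -log(2.6478e-04) = 3.58.

pH = 3.58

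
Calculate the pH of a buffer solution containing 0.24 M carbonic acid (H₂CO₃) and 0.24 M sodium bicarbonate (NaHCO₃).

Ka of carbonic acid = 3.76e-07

pKa = -log(3.76e-07) = 6.42. pH = pKa + log([A⁻]/[HA]) = 6.42 + log(0.24/0.24)

pH = 6.42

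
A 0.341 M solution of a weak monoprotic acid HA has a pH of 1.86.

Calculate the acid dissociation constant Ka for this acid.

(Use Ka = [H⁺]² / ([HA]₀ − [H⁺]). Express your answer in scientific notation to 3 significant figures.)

[H⁺] = 10^(−pH) = 10^(−1.86) = 1.380e-02 M. For HA ⇌ H⁺ + A⁻, Ka = [H⁺][A⁻]/[HA] = [H⁺]² / ([HA]₀ − [H⁺]) = (1.380e-02)² / (0.341 − 1.380e-02) = 5.82e-04.

K_a = 5.82e-04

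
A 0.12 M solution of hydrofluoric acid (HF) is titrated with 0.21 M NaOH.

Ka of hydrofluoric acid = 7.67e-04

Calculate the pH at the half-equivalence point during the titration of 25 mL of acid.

At half-equivalence [HA] = [A⁻], so Henderson-Hasselbalch gives pH = pKa = -log(7.67e-04) = 3.12.

pH = pKa = 3.12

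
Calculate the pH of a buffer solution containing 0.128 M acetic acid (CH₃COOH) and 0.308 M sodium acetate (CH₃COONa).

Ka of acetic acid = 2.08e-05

pKa = -log(2.08e-05) = 4.68. pH = pKa + log([A⁻]/[HA]) = 4.68 + log(0.308/0.128)

pH = 5.06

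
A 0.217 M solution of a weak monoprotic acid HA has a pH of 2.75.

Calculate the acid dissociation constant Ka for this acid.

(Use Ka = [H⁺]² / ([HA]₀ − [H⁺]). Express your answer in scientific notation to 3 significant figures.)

[H⁺] = 10^(−pH) = 10^(−2.75) = 1.778e-03 M. For HA ⇌ H⁺ + A⁻, Ka = [H⁺][A⁻]/[HA] = [H⁺]² / ([HA]₀ − [H⁺]) = (1.778e-03)² / (0.217 − 1.778e-03) = 1.47e-05.

K_a = 1.47e-05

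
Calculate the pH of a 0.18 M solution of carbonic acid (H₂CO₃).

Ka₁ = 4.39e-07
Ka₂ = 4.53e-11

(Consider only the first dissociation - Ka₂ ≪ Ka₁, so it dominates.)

First dissociation dominates. From Ka₁ = [H⁺][HA⁻]/[H₂A], x² + Ka₁·x − Ka₁·C = 0 with C = 0.18 M and Ka₁ = 4.39e-07. Solving: [H⁺] = (−Ka₁ + √(Ka₁² + 4·Ka₁·C)) / 2 = 2.8089e-04 M. pH = -log(2.8089e-04) = 3.55.

pH = 3.55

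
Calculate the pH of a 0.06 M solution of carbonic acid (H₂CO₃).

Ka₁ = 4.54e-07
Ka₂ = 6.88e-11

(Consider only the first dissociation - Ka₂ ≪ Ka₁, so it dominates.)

First dissociation dominates. From Ka₁ = [H⁺][HA⁻]/[H₂A], x² + Ka₁·x − Ka₁·C = 0 with C = 0.06 M and Ka₁ = 4.54e-07. Solving: [H⁺] = (−Ka₁ + √(Ka₁² + 4·Ka₁·C)) / 2 = 1.6482e-04 M. pH = -log(1.6482e-04) = 3.78.

pH = 3.78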